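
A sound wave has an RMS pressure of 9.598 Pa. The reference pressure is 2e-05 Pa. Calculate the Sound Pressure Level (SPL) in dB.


Given values:
  p = 9.598 Pa
  p_ref = 2e-05 Pa
Formula: SPL = 20 * log10(p / p_ref)
Compute ratio: p / p_ref = 9.598 / 2e-05 = 479900
Compute log10: log10(479900) = 5.681151
Multiply: SPL = 20 * 5.681151 = 113.62

113.62 dB


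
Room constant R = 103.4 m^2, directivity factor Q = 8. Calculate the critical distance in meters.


Given values:
  R = 103.4 m^2, Q = 8
Formula: d_c = 0.141 * sqrt(Q * R)
Compute Q * R = 8 * 103.4 = 827.2
Compute sqrt(827.2) = 28.7611
d_c = 0.141 * 28.7611 = 4.055

4.055 m


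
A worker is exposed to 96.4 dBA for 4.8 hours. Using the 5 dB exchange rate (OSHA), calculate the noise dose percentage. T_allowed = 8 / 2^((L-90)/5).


Given values:
  L = 96.4 dBA, T = 4.8 hours
Formula: T_allowed = 8 / 2^((L - 90) / 5)
Compute exponent: (96.4 - 90) / 5 = 1.28
Compute 2^(1.28) = 2.42839
T_allowed = 8 / 2.42839 = 3.294364 hours
Dose = (T / T_allowed) * 100
Dose = (4.8 / 3.294364) * 100 = 145.7

145.7 %


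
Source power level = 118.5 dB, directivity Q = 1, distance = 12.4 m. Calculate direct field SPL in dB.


Given values:
  Lw = 118.5 dB, Q = 1, r = 12.4 m
Formula: SPL = Lw + 10 * log10(Q / (4 * pi * r^2))
Compute 4 * pi * r^2 = 4 * pi * 12.4^2 = 1932.2051
Compute Q / denom = 1 / 1932.2051 = 0.00051754
Compute 10 * log10(0.00051754) = -32.8606
SPL = 118.5 + (-32.8606) = 85.64

85.64 dB


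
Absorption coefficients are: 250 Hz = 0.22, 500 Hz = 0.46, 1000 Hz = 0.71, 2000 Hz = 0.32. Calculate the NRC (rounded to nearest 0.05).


Given values:
  a_250 = 0.22, a_500 = 0.46
  a_1000 = 0.71, a_2000 = 0.32
Formula: NRC = (a250 + a500 + a1000 + a2000) / 4
Sum = 0.22 + 0.46 + 0.71 + 0.32 = 1.71
NRC = 1.71 / 4 = 0.4275
Rounded to nearest 0.05: 0.45

0.45


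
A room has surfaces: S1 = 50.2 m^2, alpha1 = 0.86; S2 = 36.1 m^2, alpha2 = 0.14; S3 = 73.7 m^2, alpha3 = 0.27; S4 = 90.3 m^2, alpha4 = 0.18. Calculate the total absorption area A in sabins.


Given surfaces:
  Surface 1: 50.2 * 0.86 = 43.172
  Surface 2: 36.1 * 0.14 = 5.054
  Surface 3: 73.7 * 0.27 = 19.899
  Surface 4: 90.3 * 0.18 = 16.254
Formula: A = sum(Si * alpha_i)
A = 43.172 + 5.054 + 19.899 + 16.254
A = 84.38

84.38 sabins


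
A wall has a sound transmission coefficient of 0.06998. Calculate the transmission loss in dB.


Given values:
  tau = 0.06998
Formula: TL = 10 * log10(1 / tau)
Compute 1 / tau = 1 / 0.06998 = 14.2898
Compute log10(14.2898) = 1.155026
TL = 10 * 1.155026 = 11.55

11.55 dB


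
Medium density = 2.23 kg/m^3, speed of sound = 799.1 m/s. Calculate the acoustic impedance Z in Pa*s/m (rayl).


Given values:
  rho = 2.23 kg/m^3
  c = 799.1 m/s
Formula: Z = rho * c
Z = 2.23 * 799.1
Z = 1781.99

1781.99 rayl


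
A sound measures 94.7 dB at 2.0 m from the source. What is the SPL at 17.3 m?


Given values:
  SPL1 = 94.7 dB, r1 = 2.0 m, r2 = 17.3 m
Formula: SPL2 = SPL1 - 20 * log10(r2 / r1)
Compute ratio: r2 / r1 = 17.3 / 2.0 = 8.65
Compute log10: log10(8.65) = 0.937016
Compute drop: 20 * 0.937016 = 18.7403
SPL2 = 94.7 - 18.7403 = 75.96

75.96 dB


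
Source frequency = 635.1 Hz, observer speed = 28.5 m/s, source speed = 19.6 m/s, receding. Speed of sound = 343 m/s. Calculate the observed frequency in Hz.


Given values:
  f_s = 635.1 Hz, v_o = 28.5 m/s, v_s = 19.6 m/s
  Direction: receding
Formula: f_o = f_s * (c - v_o) / (c + v_s)
Numerator: c - v_o = 343 - 28.5 = 314.5
Denominator: c + v_s = 343 + 19.6 = 362.6
f_o = 635.1 * 314.5 / 362.6 = 550.85

550.85 Hz


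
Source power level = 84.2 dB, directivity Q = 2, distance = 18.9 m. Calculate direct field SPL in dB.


Given values:
  Lw = 84.2 dB, Q = 2, r = 18.9 m
Formula: SPL = Lw + 10 * log10(Q / (4 * pi * r^2))
Compute 4 * pi * r^2 = 4 * pi * 18.9^2 = 4488.8332
Compute Q / denom = 2 / 4488.8332 = 0.00044555
Compute 10 * log10(0.00044555) = -33.511
SPL = 84.2 + (-33.511) = 50.69

50.69 dB


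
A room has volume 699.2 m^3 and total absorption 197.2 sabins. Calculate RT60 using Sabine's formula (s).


Given values:
  V = 699.2 m^3
  A = 197.2 sabins
Formula: RT60 = 0.161 * V / A
Numerator: 0.161 * 699.2 = 112.5712
RT60 = 112.5712 / 197.2 = 0.571

0.571 s


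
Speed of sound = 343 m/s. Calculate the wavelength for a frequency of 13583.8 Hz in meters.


Given values:
  c = 343 m/s, f = 13583.8 Hz
Formula: lambda = c / f
lambda = 343 / 13583.8
lambda = 0.0253

0.0253 m


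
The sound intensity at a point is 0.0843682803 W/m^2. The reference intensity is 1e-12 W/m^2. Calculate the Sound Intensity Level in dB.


Given values:
  I = 0.0843682803 W/m^2
  I_ref = 1e-12 W/m^2
Formula: SIL = 10 * log10(I / I_ref)
Compute ratio: I / I_ref = 84368280300
Compute log10: log10(84368280300) = 10.926179
Multiply: SIL = 10 * 10.926179 = 109.26

109.26 dB


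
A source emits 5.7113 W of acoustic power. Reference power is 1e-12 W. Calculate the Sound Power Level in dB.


Given values:
  W = 5.7113 W
  W_ref = 1e-12 W
Formula: SWL = 10 * log10(W / W_ref)
Compute ratio: W / W_ref = 5711300000000
Compute log10: log10(5711300000000) = 12.756735
Multiply: SWL = 10 * 12.756735 = 127.57

127.57 dB


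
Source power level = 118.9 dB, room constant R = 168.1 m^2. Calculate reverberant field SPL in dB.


Given values:
  Lw = 118.9 dB, R = 168.1 m^2
Formula: SPL = Lw + 10 * log10(4 / R)
Compute 4 / R = 4 / 168.1 = 0.023795
Compute 10 * log10(0.023795) = -16.2351
SPL = 118.9 + (-16.2351) = 102.66

102.66 dB


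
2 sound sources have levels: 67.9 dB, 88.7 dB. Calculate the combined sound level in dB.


Formula: L_total = 10 * log10( sum(10^(Li/10)) )
  Source 1: 10^(67.9/10) = 6165950.0186
  Source 2: 10^(88.7/10) = 741310241.3009
Sum of linear values = 747476191.3195
L_total = 10 * log10(747476191.3195) = 88.74

88.74 dB


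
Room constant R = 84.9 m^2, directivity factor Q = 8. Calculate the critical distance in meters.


Given values:
  R = 84.9 m^2, Q = 8
Formula: d_c = 0.141 * sqrt(Q * R)
Compute Q * R = 8 * 84.9 = 679.2
Compute sqrt(679.2) = 26.0615
d_c = 0.141 * 26.0615 = 3.675

3.675 m


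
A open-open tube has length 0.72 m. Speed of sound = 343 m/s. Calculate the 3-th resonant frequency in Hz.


Given values:
  Tube type: open-open, L = 0.72 m, c = 343 m/s, n = 3
Formula: f_n = n * c / (2 * L)
Compute 2 * L = 2 * 0.72 = 1.44
f = 3 * 343 / 1.44
f = 714.58

714.58 Hz


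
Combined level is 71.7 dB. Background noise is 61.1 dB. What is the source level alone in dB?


Given values:
  L_total = 71.7 dB, L_bg = 61.1 dB
Formula: L_source = 10 * log10(10^(L_total/10) - 10^(L_bg/10))
Convert to linear:
  10^(71.7/10) = 14791083.8817
  10^(61.1/10) = 1288249.5517
Difference: 14791083.8817 - 1288249.5517 = 13502834.33
L_source = 10 * log10(13502834.33) = 71.3

71.3 dB


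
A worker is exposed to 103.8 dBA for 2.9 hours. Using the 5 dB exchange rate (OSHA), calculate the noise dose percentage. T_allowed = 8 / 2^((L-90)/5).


Given values:
  L = 103.8 dBA, T = 2.9 hours
Formula: T_allowed = 8 / 2^((L - 90) / 5)
Compute exponent: (103.8 - 90) / 5 = 2.76
Compute 2^(2.76) = 6.773962
T_allowed = 8 / 6.773962 = 1.180993 hours
Dose = (T / T_allowed) * 100
Dose = (2.9 / 1.180993) * 100 = 245.56

245.56 %


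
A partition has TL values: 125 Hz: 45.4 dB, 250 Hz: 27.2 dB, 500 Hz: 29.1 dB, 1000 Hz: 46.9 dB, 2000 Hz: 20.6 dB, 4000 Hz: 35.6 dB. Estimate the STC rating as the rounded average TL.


Given TL values at each frequency:
  125 Hz: 45.4 dB
  250 Hz: 27.2 dB
  500 Hz: 29.1 dB
  1000 Hz: 46.9 dB
  2000 Hz: 20.6 dB
  4000 Hz: 35.6 dB
Formula: STC ~ round(average of TL values)
Sum = 45.4 + 27.2 + 29.1 + 46.9 + 20.6 + 35.6 = 204.8
Average = 204.8 / 6 = 34.13
Rounded: 34

34


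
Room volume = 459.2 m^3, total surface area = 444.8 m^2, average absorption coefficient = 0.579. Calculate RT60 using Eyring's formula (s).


Given values:
  V = 459.2 m^3, S = 444.8 m^2, alpha = 0.579
Formula: RT60 = 0.161 * V / (-S * ln(1 - alpha))
Compute ln(1 - 0.579) = ln(0.421) = -0.865122
Denominator: -444.8 * -0.865122 = 384.8063
Numerator: 0.161 * 459.2 = 73.9312
RT60 = 73.9312 / 384.8063 = 0.192

0.192 s


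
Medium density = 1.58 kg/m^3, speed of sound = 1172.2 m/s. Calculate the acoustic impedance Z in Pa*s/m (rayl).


Given values:
  rho = 1.58 kg/m^3
  c = 1172.2 m/s
Formula: Z = rho * c
Z = 1.58 * 1172.2
Z = 1852.08

1852.08 rayl


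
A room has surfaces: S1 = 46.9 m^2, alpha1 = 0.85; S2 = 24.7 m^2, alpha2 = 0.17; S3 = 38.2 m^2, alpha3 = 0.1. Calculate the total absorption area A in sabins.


Given surfaces:
  Surface 1: 46.9 * 0.85 = 39.865
  Surface 2: 24.7 * 0.17 = 4.199
  Surface 3: 38.2 * 0.1 = 3.82
Formula: A = sum(Si * alpha_i)
A = 39.865 + 4.199 + 3.82
A = 47.88

47.88 sabins


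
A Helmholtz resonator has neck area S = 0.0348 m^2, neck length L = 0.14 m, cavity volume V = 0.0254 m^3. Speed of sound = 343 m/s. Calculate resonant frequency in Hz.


Given values:
  S = 0.0348 m^2, L = 0.14 m, V = 0.0254 m^3, c = 343 m/s
Formula: f = (c / (2*pi)) * sqrt(S / (V * L))
Compute V * L = 0.0254 * 0.14 = 0.003556
Compute S / (V * L) = 0.0348 / 0.003556 = 9.7863
Compute sqrt(9.7863) = 3.128306
Compute c / (2*pi) = 343 / 6.283185 = 54.590148
f = 54.590148 * 3.128306 = 170.77

170.77 Hz


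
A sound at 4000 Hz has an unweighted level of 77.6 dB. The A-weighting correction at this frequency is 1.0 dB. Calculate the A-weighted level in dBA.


Given values:
  SPL = 77.6 dB
  A-weighting at 4000 Hz = 1.0 dB
Formula: L_A = SPL + A_weight
L_A = 77.6 + (1.0)
L_A = 78.6

78.6 dBA


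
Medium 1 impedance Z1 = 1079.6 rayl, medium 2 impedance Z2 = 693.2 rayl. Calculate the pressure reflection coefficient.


Given values:
  Z1 = 1079.6 rayl, Z2 = 693.2 rayl
Formula: R = (Z2 - Z1) / (Z2 + Z1)
Numerator: Z2 - Z1 = 693.2 - 1079.6 = -386.4
Denominator: Z2 + Z1 = 693.2 + 1079.6 = 1772.8
R = -386.4 / 1772.8 = -0.218

-0.218


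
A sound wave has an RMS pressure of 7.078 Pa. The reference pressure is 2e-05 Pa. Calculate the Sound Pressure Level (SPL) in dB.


Given values:
  p = 7.078 Pa
  p_ref = 2e-05 Pa
Formula: SPL = 20 * log10(p / p_ref)
Compute ratio: p / p_ref = 7.078 / 2e-05 = 353900
Compute log10: log10(353900) = 5.548881
Multiply: SPL = 20 * 5.548881 = 110.98

110.98 dB


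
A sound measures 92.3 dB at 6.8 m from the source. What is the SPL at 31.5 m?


Given values:
  SPL1 = 92.3 dB, r1 = 6.8 m, r2 = 31.5 m
Formula: SPL2 = SPL1 - 20 * log10(r2 / r1)
Compute ratio: r2 / r1 = 31.5 / 6.8 = 4.6324
Compute log10: log10(4.6324) = 0.665806
Compute drop: 20 * 0.665806 = 13.3161
SPL2 = 92.3 - 13.3161 = 78.98

78.98 dB


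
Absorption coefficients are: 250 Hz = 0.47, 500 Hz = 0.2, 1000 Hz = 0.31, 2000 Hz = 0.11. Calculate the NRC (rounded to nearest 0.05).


Given values:
  a_250 = 0.47, a_500 = 0.2
  a_1000 = 0.31, a_2000 = 0.11
Formula: NRC = (a250 + a500 + a1000 + a2000) / 4
Sum = 0.47 + 0.2 + 0.31 + 0.11 = 1.09
NRC = 1.09 / 4 = 0.2725
Rounded to nearest 0.05: 0.25

0.25


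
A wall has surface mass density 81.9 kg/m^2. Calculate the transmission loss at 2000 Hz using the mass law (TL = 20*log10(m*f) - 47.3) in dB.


Given values:
  m = 81.9 kg/m^2, f = 2000 Hz
Formula: TL = 20 * log10(m * f) - 47.3
Compute m * f = 81.9 * 2000 = 163800.0
Compute log10(163800.0) = 5.214314
Compute 20 * 5.214314 = 104.2863
TL = 104.2863 - 47.3 = 56.99

56.99 dB


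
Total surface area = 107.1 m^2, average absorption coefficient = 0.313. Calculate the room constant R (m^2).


Given values:
  S = 107.1 m^2, alpha = 0.313
Formula: R = S * alpha / (1 - alpha)
Numerator: 107.1 * 0.313 = 33.5223
Denominator: 1 - 0.313 = 0.687
R = 33.5223 / 0.687 = 48.8

48.8 m^2


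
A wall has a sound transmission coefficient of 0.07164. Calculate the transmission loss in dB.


Given values:
  tau = 0.07164
Formula: TL = 10 * log10(1 / tau)
Compute 1 / tau = 1 / 0.07164 = 13.9587
Compute log10(13.9587) = 1.144845
TL = 10 * 1.144845 = 11.45

11.45 dB


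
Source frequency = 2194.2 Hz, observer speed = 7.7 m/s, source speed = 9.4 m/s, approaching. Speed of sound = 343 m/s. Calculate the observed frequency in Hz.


Given values:
  f_s = 2194.2 Hz, v_o = 7.7 m/s, v_s = 9.4 m/s
  Direction: approaching
Formula: f_o = f_s * (c + v_o) / (c - v_s)
Numerator: c + v_o = 343 + 7.7 = 350.7
Denominator: c - v_s = 343 - 9.4 = 333.6
f_o = 2194.2 * 350.7 / 333.6 = 2306.67

2306.67 Hz


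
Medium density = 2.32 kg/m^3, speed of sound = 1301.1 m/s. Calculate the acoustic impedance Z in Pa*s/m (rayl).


Given values:
  rho = 2.32 kg/m^3
  c = 1301.1 m/s
Formula: Z = rho * c
Z = 2.32 * 1301.1
Z = 3018.55

3018.55 rayl


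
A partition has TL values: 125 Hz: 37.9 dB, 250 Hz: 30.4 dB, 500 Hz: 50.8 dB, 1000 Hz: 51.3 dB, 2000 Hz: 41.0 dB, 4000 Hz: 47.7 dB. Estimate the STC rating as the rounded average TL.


Given TL values at each frequency:
  125 Hz: 37.9 dB
  250 Hz: 30.4 dB
  500 Hz: 50.8 dB
  1000 Hz: 51.3 dB
  2000 Hz: 41.0 dB
  4000 Hz: 47.7 dB
Formula: STC ~ round(average of TL values)
Sum = 37.9 + 30.4 + 50.8 + 51.3 + 41.0 + 47.7 = 259.1
Average = 259.1 / 6 = 43.18
Rounded: 43

43


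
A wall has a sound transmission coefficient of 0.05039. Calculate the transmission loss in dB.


Given values:
  tau = 0.05039
Formula: TL = 10 * log10(1 / tau)
Compute 1 / tau = 1 / 0.05039 = 19.8452
Compute log10(19.8452) = 1.297655
TL = 10 * 1.297655 = 12.98

12.98 dB


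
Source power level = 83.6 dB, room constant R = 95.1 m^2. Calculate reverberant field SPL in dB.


Given values:
  Lw = 83.6 dB, R = 95.1 m^2
Formula: SPL = Lw + 10 * log10(4 / R)
Compute 4 / R = 4 / 95.1 = 0.042061
Compute 10 * log10(0.042061) = -13.7612
SPL = 83.6 + (-13.7612) = 69.84

69.84 dB


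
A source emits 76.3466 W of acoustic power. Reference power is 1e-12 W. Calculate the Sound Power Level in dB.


Given values:
  W = 76.3466 W
  W_ref = 1e-12 W
Formula: SWL = 10 * log10(W / W_ref)
Compute ratio: W / W_ref = 76346600000000
Compute log10: log10(76346600000000) = 13.88279
Multiply: SWL = 10 * 13.88279 = 138.83

138.83 dB


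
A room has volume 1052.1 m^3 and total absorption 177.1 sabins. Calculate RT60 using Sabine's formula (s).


Given values:
  V = 1052.1 m^3
  A = 177.1 sabins
Formula: RT60 = 0.161 * V / A
Numerator: 0.161 * 1052.1 = 169.3881
RT60 = 169.3881 / 177.1 = 0.956

0.956 s


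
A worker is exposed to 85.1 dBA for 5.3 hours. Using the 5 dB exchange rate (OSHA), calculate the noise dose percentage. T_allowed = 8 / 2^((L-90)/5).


Given values:
  L = 85.1 dBA, T = 5.3 hours
Formula: T_allowed = 8 / 2^((L - 90) / 5)
Compute exponent: (85.1 - 90) / 5 = -0.98
Compute 2^(-0.98) = 0.50698
T_allowed = 8 / 0.50698 = 15.779715 hours
Dose = (T / T_allowed) * 100
Dose = (5.3 / 15.779715) * 100 = 33.59

33.59 %


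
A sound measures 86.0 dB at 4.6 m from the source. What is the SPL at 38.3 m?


Given values:
  SPL1 = 86.0 dB, r1 = 4.6 m, r2 = 38.3 m
Formula: SPL2 = SPL1 - 20 * log10(r2 / r1)
Compute ratio: r2 / r1 = 38.3 / 4.6 = 8.3261
Compute log10: log10(8.3261) = 0.920442
Compute drop: 20 * 0.920442 = 18.4088
SPL2 = 86.0 - 18.4088 = 67.59

67.59 dB


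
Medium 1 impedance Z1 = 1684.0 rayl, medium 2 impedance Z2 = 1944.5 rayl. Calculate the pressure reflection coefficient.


Given values:
  Z1 = 1684.0 rayl, Z2 = 1944.5 rayl
Formula: R = (Z2 - Z1) / (Z2 + Z1)
Numerator: Z2 - Z1 = 1944.5 - 1684.0 = 260.5
Denominator: Z2 + Z1 = 1944.5 + 1684.0 = 3628.5
R = 260.5 / 3628.5 = 0.0718

0.0718


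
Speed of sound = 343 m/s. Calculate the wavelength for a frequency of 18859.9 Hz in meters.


Given values:
  c = 343 m/s, f = 18859.9 Hz
Formula: lambda = c / f
lambda = 343 / 18859.9
lambda = 0.0182

0.0182 m


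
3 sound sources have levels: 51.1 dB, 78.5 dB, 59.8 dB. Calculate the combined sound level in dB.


Formula: L_total = 10 * log10( sum(10^(Li/10)) )
  Source 1: 10^(51.1/10) = 128824.9552
  Source 2: 10^(78.5/10) = 70794578.4384
  Source 3: 10^(59.8/10) = 954992.586
Sum of linear values = 71878395.9796
L_total = 10 * log10(71878395.9796) = 78.57

78.57 dB


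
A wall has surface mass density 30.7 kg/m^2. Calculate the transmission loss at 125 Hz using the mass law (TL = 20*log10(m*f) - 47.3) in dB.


Given values:
  m = 30.7 kg/m^2, f = 125 Hz
Formula: TL = 20 * log10(m * f) - 47.3
Compute m * f = 30.7 * 125 = 3837.5
Compute log10(3837.5) = 3.584048
Compute 20 * 3.584048 = 71.681
TL = 71.681 - 47.3 = 24.38

24.38 dB


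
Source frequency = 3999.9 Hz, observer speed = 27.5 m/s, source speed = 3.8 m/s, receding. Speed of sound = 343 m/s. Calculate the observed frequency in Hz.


Given values:
  f_s = 3999.9 Hz, v_o = 27.5 m/s, v_s = 3.8 m/s
  Direction: receding
Formula: f_o = f_s * (c - v_o) / (c + v_s)
Numerator: c - v_o = 343 - 27.5 = 315.5
Denominator: c + v_s = 343 + 3.8 = 346.8
f_o = 3999.9 * 315.5 / 346.8 = 3638.89

3638.89 Hz


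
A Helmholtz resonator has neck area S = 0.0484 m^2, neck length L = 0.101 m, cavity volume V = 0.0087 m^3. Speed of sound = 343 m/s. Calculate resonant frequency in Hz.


Given values:
  S = 0.0484 m^2, L = 0.101 m, V = 0.0087 m^3, c = 343 m/s
Formula: f = (c / (2*pi)) * sqrt(S / (V * L))
Compute V * L = 0.0087 * 0.101 = 0.0008787
Compute S / (V * L) = 0.0484 / 0.0008787 = 55.0814
Compute sqrt(55.0814) = 7.421684
Compute c / (2*pi) = 343 / 6.283185 = 54.590148
f = 54.590148 * 7.421684 = 405.15

405.15 Hz


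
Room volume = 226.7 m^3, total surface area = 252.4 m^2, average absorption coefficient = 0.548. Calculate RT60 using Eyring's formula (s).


Given values:
  V = 226.7 m^3, S = 252.4 m^2, alpha = 0.548
Formula: RT60 = 0.161 * V / (-S * ln(1 - alpha))
Compute ln(1 - 0.548) = ln(0.452) = -0.794073
Denominator: -252.4 * -0.794073 = 200.424
Numerator: 0.161 * 226.7 = 36.4987
RT60 = 36.4987 / 200.424 = 0.182

0.182 s


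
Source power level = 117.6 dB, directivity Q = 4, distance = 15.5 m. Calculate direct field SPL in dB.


Given values:
  Lw = 117.6 dB, Q = 4, r = 15.5 m
Formula: SPL = Lw + 10 * log10(Q / (4 * pi * r^2))
Compute 4 * pi * r^2 = 4 * pi * 15.5^2 = 3019.0705
Compute Q / denom = 4 / 3019.0705 = 0.00132491
Compute 10 * log10(0.00132491) = -28.7781
SPL = 117.6 + (-28.7781) = 88.82

88.82 dB


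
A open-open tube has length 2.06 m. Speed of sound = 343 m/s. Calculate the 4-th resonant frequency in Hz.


Given values:
  Tube type: open-open, L = 2.06 m, c = 343 m/s, n = 4
Formula: f_n = n * c / (2 * L)
Compute 2 * L = 2 * 2.06 = 4.12
f = 4 * 343 / 4.12
f = 333.01

333.01 Hz


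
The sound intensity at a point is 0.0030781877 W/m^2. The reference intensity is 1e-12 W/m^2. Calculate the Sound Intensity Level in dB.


Given values:
  I = 0.0030781877 W/m^2
  I_ref = 1e-12 W/m^2
Formula: SIL = 10 * log10(I / I_ref)
Compute ratio: I / I_ref = 3078187700
Compute log10: log10(3078187700) = 9.488295
Multiply: SIL = 10 * 9.488295 = 94.88

94.88 dB


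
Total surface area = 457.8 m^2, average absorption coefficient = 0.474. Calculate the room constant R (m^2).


Given values:
  S = 457.8 m^2, alpha = 0.474
Formula: R = S * alpha / (1 - alpha)
Numerator: 457.8 * 0.474 = 216.9972
Denominator: 1 - 0.474 = 0.526
R = 216.9972 / 0.526 = 412.54

412.54 m^2


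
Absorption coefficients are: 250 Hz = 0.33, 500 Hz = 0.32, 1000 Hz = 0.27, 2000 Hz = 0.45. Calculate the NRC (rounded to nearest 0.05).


Given values:
  a_250 = 0.33, a_500 = 0.32
  a_1000 = 0.27, a_2000 = 0.45
Formula: NRC = (a250 + a500 + a1000 + a2000) / 4
Sum = 0.33 + 0.32 + 0.27 + 0.45 = 1.37
NRC = 1.37 / 4 = 0.3425
Rounded to nearest 0.05: 0.35

0.35


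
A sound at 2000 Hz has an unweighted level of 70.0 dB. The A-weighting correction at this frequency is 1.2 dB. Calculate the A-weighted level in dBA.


Given values:
  SPL = 70.0 dB
  A-weighting at 2000 Hz = 1.2 dB
Formula: L_A = SPL + A_weight
L_A = 70.0 + (1.2)
L_A = 71.2

71.2 dBA


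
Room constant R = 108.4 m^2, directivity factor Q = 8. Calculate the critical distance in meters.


Given values:
  R = 108.4 m^2, Q = 8
Formula: d_c = 0.141 * sqrt(Q * R)
Compute Q * R = 8 * 108.4 = 867.2
Compute sqrt(867.2) = 29.4483
d_c = 0.141 * 29.4483 = 4.152

4.152 m


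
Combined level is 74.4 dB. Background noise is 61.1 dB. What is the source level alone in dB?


Given values:
  L_total = 74.4 dB, L_bg = 61.1 dB
Formula: L_source = 10 * log10(10^(L_total/10) - 10^(L_bg/10))
Convert to linear:
  10^(74.4/10) = 27542287.0334
  10^(61.1/10) = 1288249.5517
Difference: 27542287.0334 - 1288249.5517 = 26254037.4817
L_source = 10 * log10(26254037.4817) = 74.19

74.19 dB


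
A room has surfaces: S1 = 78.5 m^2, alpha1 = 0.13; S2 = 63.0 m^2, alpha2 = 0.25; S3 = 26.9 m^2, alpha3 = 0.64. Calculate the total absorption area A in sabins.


Given surfaces:
  Surface 1: 78.5 * 0.13 = 10.205
  Surface 2: 63.0 * 0.25 = 15.75
  Surface 3: 26.9 * 0.64 = 17.216
Formula: A = sum(Si * alpha_i)
A = 10.205 + 15.75 + 17.216
A = 43.17

43.17 sabins


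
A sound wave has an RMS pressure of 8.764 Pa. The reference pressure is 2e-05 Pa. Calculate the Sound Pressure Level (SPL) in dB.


Given values:
  p = 8.764 Pa
  p_ref = 2e-05 Pa
Formula: SPL = 20 * log10(p / p_ref)
Compute ratio: p / p_ref = 8.764 / 2e-05 = 438200
Compute log10: log10(438200) = 5.641672
Multiply: SPL = 20 * 5.641672 = 112.83

112.83 dB


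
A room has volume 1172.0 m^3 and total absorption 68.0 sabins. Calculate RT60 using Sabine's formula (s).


Given values:
  V = 1172.0 m^3
  A = 68.0 sabins
Formula: RT60 = 0.161 * V / A
Numerator: 0.161 * 1172.0 = 188.692
RT60 = 188.692 / 68.0 = 2.775

2.775 s


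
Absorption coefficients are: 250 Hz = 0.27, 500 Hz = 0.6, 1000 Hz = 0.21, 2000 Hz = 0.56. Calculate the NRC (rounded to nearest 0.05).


Given values:
  a_250 = 0.27, a_500 = 0.6
  a_1000 = 0.21, a_2000 = 0.56
Formula: NRC = (a250 + a500 + a1000 + a2000) / 4
Sum = 0.27 + 0.6 + 0.21 + 0.56 = 1.64
NRC = 1.64 / 4 = 0.41
Rounded to nearest 0.05: 0.4

0.4


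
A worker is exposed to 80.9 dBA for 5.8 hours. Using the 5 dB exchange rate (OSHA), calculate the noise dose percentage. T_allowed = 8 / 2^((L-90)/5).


Given values:
  L = 80.9 dBA, T = 5.8 hours
Formula: T_allowed = 8 / 2^((L - 90) / 5)
Compute exponent: (80.9 - 90) / 5 = -1.82
Compute 2^(-1.82) = 0.283221
T_allowed = 8 / 0.283221 = 28.246493 hours
Dose = (T / T_allowed) * 100
Dose = (5.8 / 28.246493) * 100 = 20.53

20.53 %


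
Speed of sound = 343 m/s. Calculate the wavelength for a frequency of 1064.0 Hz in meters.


Given values:
  c = 343 m/s, f = 1064.0 Hz
Formula: lambda = c / f
lambda = 343 / 1064.0
lambda = 0.3224

0.3224 m


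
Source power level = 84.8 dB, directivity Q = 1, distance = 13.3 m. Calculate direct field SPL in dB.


Given values:
  Lw = 84.8 dB, Q = 1, r = 13.3 m
Formula: SPL = Lw + 10 * log10(Q / (4 * pi * r^2))
Compute 4 * pi * r^2 = 4 * pi * 13.3^2 = 2222.8653
Compute Q / denom = 1 / 2222.8653 = 0.00044987
Compute 10 * log10(0.00044987) = -33.4691
SPL = 84.8 + (-33.4691) = 51.33

51.33 dB


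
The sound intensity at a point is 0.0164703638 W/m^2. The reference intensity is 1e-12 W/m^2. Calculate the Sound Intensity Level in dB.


Given values:
  I = 0.0164703638 W/m^2
  I_ref = 1e-12 W/m^2
Formula: SIL = 10 * log10(I / I_ref)
Compute ratio: I / I_ref = 16470363800
Compute log10: log10(16470363800) = 10.216703
Multiply: SIL = 10 * 10.216703 = 102.17

102.17 dB


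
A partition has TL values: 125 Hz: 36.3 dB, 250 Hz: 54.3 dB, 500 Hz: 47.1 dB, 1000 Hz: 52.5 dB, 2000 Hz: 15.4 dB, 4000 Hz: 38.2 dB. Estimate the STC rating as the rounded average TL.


Given TL values at each frequency:
  125 Hz: 36.3 dB
  250 Hz: 54.3 dB
  500 Hz: 47.1 dB
  1000 Hz: 52.5 dB
  2000 Hz: 15.4 dB
  4000 Hz: 38.2 dB
Formula: STC ~ round(average of TL values)
Sum = 36.3 + 54.3 + 47.1 + 52.5 + 15.4 + 38.2 = 243.8
Average = 243.8 / 6 = 40.63
Rounded: 41

41


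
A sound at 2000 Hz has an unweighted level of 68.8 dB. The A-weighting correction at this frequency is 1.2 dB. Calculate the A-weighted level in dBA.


Given values:
  SPL = 68.8 dB
  A-weighting at 2000 Hz = 1.2 dB
Formula: L_A = SPL + A_weight
L_A = 68.8 + (1.2)
L_A = 70.0

70.0 dBA


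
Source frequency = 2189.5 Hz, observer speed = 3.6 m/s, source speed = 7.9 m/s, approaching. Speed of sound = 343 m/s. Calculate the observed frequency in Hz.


Given values:
  f_s = 2189.5 Hz, v_o = 3.6 m/s, v_s = 7.9 m/s
  Direction: approaching
Formula: f_o = f_s * (c + v_o) / (c - v_s)
Numerator: c + v_o = 343 + 3.6 = 346.6
Denominator: c - v_s = 343 - 7.9 = 335.1
f_o = 2189.5 * 346.6 / 335.1 = 2264.64

2264.64 Hz


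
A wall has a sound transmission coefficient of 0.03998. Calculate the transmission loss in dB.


Given values:
  tau = 0.03998
Formula: TL = 10 * log10(1 / tau)
Compute 1 / tau = 1 / 0.03998 = 25.0125
Compute log10(25.0125) = 1.398157
TL = 10 * 1.398157 = 13.98

13.98 dB


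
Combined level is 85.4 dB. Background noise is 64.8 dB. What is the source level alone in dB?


Given values:
  L_total = 85.4 dB, L_bg = 64.8 dB
Formula: L_source = 10 * log10(10^(L_total/10) - 10^(L_bg/10))
Convert to linear:
  10^(85.4/10) = 346736850.4525
  10^(64.8/10) = 3019951.7204
Difference: 346736850.4525 - 3019951.7204 = 343716898.7321
L_source = 10 * log10(343716898.7321) = 85.36

85.36 dB


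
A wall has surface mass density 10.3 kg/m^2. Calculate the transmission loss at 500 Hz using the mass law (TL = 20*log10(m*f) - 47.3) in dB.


Given values:
  m = 10.3 kg/m^2, f = 500 Hz
Formula: TL = 20 * log10(m * f) - 47.3
Compute m * f = 10.3 * 500 = 5150.0
Compute log10(5150.0) = 3.711807
Compute 20 * 3.711807 = 74.2361
TL = 74.2361 - 47.3 = 26.94

26.94 dB


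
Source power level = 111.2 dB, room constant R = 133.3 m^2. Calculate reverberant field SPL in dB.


Given values:
  Lw = 111.2 dB, R = 133.3 m^2
Formula: SPL = Lw + 10 * log10(4 / R)
Compute 4 / R = 4 / 133.3 = 0.030008
Compute 10 * log10(0.030008) = -15.2276
SPL = 111.2 + (-15.2276) = 95.97

95.97 dB


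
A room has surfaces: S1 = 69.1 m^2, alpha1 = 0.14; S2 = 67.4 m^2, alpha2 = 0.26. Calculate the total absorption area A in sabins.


Given surfaces:
  Surface 1: 69.1 * 0.14 = 9.674
  Surface 2: 67.4 * 0.26 = 17.524
Formula: A = sum(Si * alpha_i)
A = 9.674 + 17.524
A = 27.2

27.2 sabins


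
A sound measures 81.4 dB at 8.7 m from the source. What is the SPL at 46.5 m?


Given values:
  SPL1 = 81.4 dB, r1 = 8.7 m, r2 = 46.5 m
Formula: SPL2 = SPL1 - 20 * log10(r2 / r1)
Compute ratio: r2 / r1 = 46.5 / 8.7 = 5.3448
Compute log10: log10(5.3448) = 0.727931
Compute drop: 20 * 0.727931 = 14.5586
SPL2 = 81.4 - 14.5586 = 66.84

66.84 dB


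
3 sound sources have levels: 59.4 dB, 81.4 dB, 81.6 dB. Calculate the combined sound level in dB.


Formula: L_total = 10 * log10( sum(10^(Li/10)) )
  Source 1: 10^(59.4/10) = 870963.59
  Source 2: 10^(81.4/10) = 138038426.4603
  Source 3: 10^(81.6/10) = 144543977.0746
Sum of linear values = 283453367.1249
L_total = 10 * log10(283453367.1249) = 84.52

84.52 dB


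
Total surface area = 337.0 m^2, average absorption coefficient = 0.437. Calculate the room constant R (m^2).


Given values:
  S = 337.0 m^2, alpha = 0.437
Formula: R = S * alpha / (1 - alpha)
Numerator: 337.0 * 0.437 = 147.269
Denominator: 1 - 0.437 = 0.563
R = 147.269 / 0.563 = 261.58

261.58 m^2


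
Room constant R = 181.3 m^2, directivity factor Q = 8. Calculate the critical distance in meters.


Given values:
  R = 181.3 m^2, Q = 8
Formula: d_c = 0.141 * sqrt(Q * R)
Compute Q * R = 8 * 181.3 = 1450.4
Compute sqrt(1450.4) = 38.0841
d_c = 0.141 * 38.0841 = 5.37

5.37 m


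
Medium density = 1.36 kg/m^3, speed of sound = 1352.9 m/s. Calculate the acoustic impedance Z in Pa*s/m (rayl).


Given values:
  rho = 1.36 kg/m^3
  c = 1352.9 m/s
Formula: Z = rho * c
Z = 1.36 * 1352.9
Z = 1839.94

1839.94 rayl


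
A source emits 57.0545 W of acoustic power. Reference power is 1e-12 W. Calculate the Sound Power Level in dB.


Given values:
  W = 57.0545 W
  W_ref = 1e-12 W
Formula: SWL = 10 * log10(W / W_ref)
Compute ratio: W / W_ref = 57054500000000
Compute log10: log10(57054500000000) = 13.75629
Multiply: SWL = 10 * 13.75629 = 137.56

137.56 dB


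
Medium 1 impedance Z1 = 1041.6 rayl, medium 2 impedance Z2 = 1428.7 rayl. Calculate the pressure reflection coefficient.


Given values:
  Z1 = 1041.6 rayl, Z2 = 1428.7 rayl
Formula: R = (Z2 - Z1) / (Z2 + Z1)
Numerator: Z2 - Z1 = 1428.7 - 1041.6 = 387.1
Denominator: Z2 + Z1 = 1428.7 + 1041.6 = 2470.3
R = 387.1 / 2470.3 = 0.1567

0.1567


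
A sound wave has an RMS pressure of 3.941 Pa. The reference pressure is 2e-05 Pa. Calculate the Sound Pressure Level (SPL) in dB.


Given values:
  p = 3.941 Pa
  p_ref = 2e-05 Pa
Formula: SPL = 20 * log10(p / p_ref)
Compute ratio: p / p_ref = 3.941 / 2e-05 = 197050
Compute log10: log10(197050) = 5.294576
Multiply: SPL = 20 * 5.294576 = 105.89

105.89 dB


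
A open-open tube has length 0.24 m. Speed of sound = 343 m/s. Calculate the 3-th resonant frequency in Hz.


Given values:
  Tube type: open-open, L = 0.24 m, c = 343 m/s, n = 3
Formula: f_n = n * c / (2 * L)
Compute 2 * L = 2 * 0.24 = 0.48
f = 3 * 343 / 0.48
f = 2143.75

2143.75 Hz


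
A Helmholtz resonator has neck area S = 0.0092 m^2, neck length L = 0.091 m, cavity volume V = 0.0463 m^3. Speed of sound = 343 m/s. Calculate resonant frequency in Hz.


Given values:
  S = 0.0092 m^2, L = 0.091 m, V = 0.0463 m^3, c = 343 m/s
Formula: f = (c / (2*pi)) * sqrt(S / (V * L))
Compute V * L = 0.0463 * 0.091 = 0.0042133
Compute S / (V * L) = 0.0092 / 0.0042133 = 2.1836
Compute sqrt(2.1836) = 1.477701
Compute c / (2*pi) = 343 / 6.283185 = 54.590148
f = 54.590148 * 1.477701 = 80.67

80.67 Hz


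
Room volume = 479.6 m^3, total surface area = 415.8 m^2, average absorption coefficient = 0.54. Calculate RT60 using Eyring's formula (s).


Given values:
  V = 479.6 m^3, S = 415.8 m^2, alpha = 0.54
Formula: RT60 = 0.161 * V / (-S * ln(1 - alpha))
Compute ln(1 - 0.54) = ln(0.46) = -0.776529
Denominator: -415.8 * -0.776529 = 322.8808
Numerator: 0.161 * 479.6 = 77.2156
RT60 = 77.2156 / 322.8808 = 0.239

0.239 s


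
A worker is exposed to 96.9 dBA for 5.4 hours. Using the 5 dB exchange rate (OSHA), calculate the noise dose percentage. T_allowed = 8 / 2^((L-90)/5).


Given values:
  L = 96.9 dBA, T = 5.4 hours
Formula: T_allowed = 8 / 2^((L - 90) / 5)
Compute exponent: (96.9 - 90) / 5 = 1.38
Compute 2^(1.38) = 2.602684
T_allowed = 8 / 2.602684 = 3.07375 hours
Dose = (T / T_allowed) * 100
Dose = (5.4 / 3.07375) * 100 = 175.68

175.68 %


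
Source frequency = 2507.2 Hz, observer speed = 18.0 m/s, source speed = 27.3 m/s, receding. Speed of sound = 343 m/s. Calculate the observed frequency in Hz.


Given values:
  f_s = 2507.2 Hz, v_o = 18.0 m/s, v_s = 27.3 m/s
  Direction: receding
Formula: f_o = f_s * (c - v_o) / (c + v_s)
Numerator: c - v_o = 343 - 18.0 = 325.0
Denominator: c + v_s = 343 + 27.3 = 370.3
f_o = 2507.2 * 325.0 / 370.3 = 2200.49

2200.49 Hz


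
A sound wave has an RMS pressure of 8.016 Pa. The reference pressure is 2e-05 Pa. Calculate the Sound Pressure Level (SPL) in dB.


Given values:
  p = 8.016 Pa
  p_ref = 2e-05 Pa
Formula: SPL = 20 * log10(p / p_ref)
Compute ratio: p / p_ref = 8.016 / 2e-05 = 400800
Compute log10: log10(400800) = 5.602928
Multiply: SPL = 20 * 5.602928 = 112.06

112.06 dB


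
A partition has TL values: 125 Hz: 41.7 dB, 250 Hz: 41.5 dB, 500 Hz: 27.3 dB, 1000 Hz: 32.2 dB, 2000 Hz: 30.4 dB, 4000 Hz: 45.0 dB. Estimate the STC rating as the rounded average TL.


Given TL values at each frequency:
  125 Hz: 41.7 dB
  250 Hz: 41.5 dB
  500 Hz: 27.3 dB
  1000 Hz: 32.2 dB
  2000 Hz: 30.4 dB
  4000 Hz: 45.0 dB
Formula: STC ~ round(average of TL values)
Sum = 41.7 + 41.5 + 27.3 + 32.2 + 30.4 + 45.0 = 218.1
Average = 218.1 / 6 = 36.35
Rounded: 36

36


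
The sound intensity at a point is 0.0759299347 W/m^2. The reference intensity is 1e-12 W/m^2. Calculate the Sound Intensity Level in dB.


Given values:
  I = 0.0759299347 W/m^2
  I_ref = 1e-12 W/m^2
Formula: SIL = 10 * log10(I / I_ref)
Compute ratio: I / I_ref = 75929934700
Compute log10: log10(75929934700) = 10.880413
Multiply: SIL = 10 * 10.880413 = 108.8

108.8 dB


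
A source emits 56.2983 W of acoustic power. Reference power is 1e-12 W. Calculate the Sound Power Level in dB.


Given values:
  W = 56.2983 W
  W_ref = 1e-12 W
Formula: SWL = 10 * log10(W / W_ref)
Compute ratio: W / W_ref = 56298300000000
Compute log10: log10(56298300000000) = 13.750495
Multiply: SWL = 10 * 13.750495 = 137.5

137.5 dB


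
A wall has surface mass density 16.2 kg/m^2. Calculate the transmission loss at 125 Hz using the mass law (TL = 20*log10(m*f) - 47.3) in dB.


Given values:
  m = 16.2 kg/m^2, f = 125 Hz
Formula: TL = 20 * log10(m * f) - 47.3
Compute m * f = 16.2 * 125 = 2025.0
Compute log10(2025.0) = 3.306425
Compute 20 * 3.306425 = 66.1285
TL = 66.1285 - 47.3 = 18.83

18.83 dB


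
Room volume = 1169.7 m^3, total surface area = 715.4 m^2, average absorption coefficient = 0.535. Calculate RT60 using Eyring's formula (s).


Given values:
  V = 1169.7 m^3, S = 715.4 m^2, alpha = 0.535
Formula: RT60 = 0.161 * V / (-S * ln(1 - alpha))
Compute ln(1 - 0.535) = ln(0.465) = -0.765718
Denominator: -715.4 * -0.765718 = 547.7947
Numerator: 0.161 * 1169.7 = 188.3217
RT60 = 188.3217 / 547.7947 = 0.344

0.344 s


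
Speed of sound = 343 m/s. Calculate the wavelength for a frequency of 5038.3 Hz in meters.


Given values:
  c = 343 m/s, f = 5038.3 Hz
Formula: lambda = c / f
lambda = 343 / 5038.3
lambda = 0.0681

0.0681 m


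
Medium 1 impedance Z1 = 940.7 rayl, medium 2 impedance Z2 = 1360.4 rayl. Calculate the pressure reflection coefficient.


Given values:
  Z1 = 940.7 rayl, Z2 = 1360.4 rayl
Formula: R = (Z2 - Z1) / (Z2 + Z1)
Numerator: Z2 - Z1 = 1360.4 - 940.7 = 419.7
Denominator: Z2 + Z1 = 1360.4 + 940.7 = 2301.1
R = 419.7 / 2301.1 = 0.1824

0.1824


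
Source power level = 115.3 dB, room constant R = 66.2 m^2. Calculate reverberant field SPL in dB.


Given values:
  Lw = 115.3 dB, R = 66.2 m^2
Formula: SPL = Lw + 10 * log10(4 / R)
Compute 4 / R = 4 / 66.2 = 0.060423
Compute 10 * log10(0.060423) = -12.188
SPL = 115.3 + (-12.188) = 103.11

103.11 dB


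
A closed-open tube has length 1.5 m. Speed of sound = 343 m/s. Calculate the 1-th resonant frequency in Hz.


Given values:
  Tube type: closed-open, L = 1.5 m, c = 343 m/s, n = 1
Formula: f_n = (2n - 1) * c / (4 * L)
Compute 2n - 1 = 2*1 - 1 = 1
Compute 4 * L = 4 * 1.5 = 6.0
f = 1 * 343 / 6.0
f = 57.17

57.17 Hz


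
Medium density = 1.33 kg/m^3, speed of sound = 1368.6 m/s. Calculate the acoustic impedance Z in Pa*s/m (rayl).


Given values:
  rho = 1.33 kg/m^3
  c = 1368.6 m/s
Formula: Z = rho * c
Z = 1.33 * 1368.6
Z = 1820.24

1820.24 rayl


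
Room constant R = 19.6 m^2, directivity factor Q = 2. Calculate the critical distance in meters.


Given values:
  R = 19.6 m^2, Q = 2
Formula: d_c = 0.141 * sqrt(Q * R)
Compute Q * R = 2 * 19.6 = 39.2
Compute sqrt(39.2) = 6.261
d_c = 0.141 * 6.261 = 0.883

0.883 m


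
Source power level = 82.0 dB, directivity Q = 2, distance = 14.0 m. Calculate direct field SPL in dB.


Given values:
  Lw = 82.0 dB, Q = 2, r = 14.0 m
Formula: SPL = Lw + 10 * log10(Q / (4 * pi * r^2))
Compute 4 * pi * r^2 = 4 * pi * 14.0^2 = 2463.0086
Compute Q / denom = 2 / 2463.0086 = 0.00081202
Compute 10 * log10(0.00081202) = -30.9043
SPL = 82.0 + (-30.9043) = 51.1

51.1 dB


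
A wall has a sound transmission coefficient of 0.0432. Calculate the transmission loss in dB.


Given values:
  tau = 0.0432
Formula: TL = 10 * log10(1 / tau)
Compute 1 / tau = 1 / 0.0432 = 23.1481
Compute log10(23.1481) = 1.364515
TL = 10 * 1.364515 = 13.65

13.65 dB


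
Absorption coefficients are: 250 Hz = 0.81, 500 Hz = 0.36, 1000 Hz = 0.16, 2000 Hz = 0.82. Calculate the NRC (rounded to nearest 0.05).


Given values:
  a_250 = 0.81, a_500 = 0.36
  a_1000 = 0.16, a_2000 = 0.82
Formula: NRC = (a250 + a500 + a1000 + a2000) / 4
Sum = 0.81 + 0.36 + 0.16 + 0.82 = 2.15
NRC = 2.15 / 4 = 0.5375
Rounded to nearest 0.05: 0.55

0.55


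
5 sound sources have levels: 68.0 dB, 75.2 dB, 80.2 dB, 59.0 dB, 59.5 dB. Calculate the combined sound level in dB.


Formula: L_total = 10 * log10( sum(10^(Li/10)) )
  Source 1: 10^(68.0/10) = 6309573.4448
  Source 2: 10^(75.2/10) = 33113112.1483
  Source 3: 10^(80.2/10) = 104712854.8051
  Source 4: 10^(59.0/10) = 794328.2347
  Source 5: 10^(59.5/10) = 891250.9381
Sum of linear values = 145821119.571
L_total = 10 * log10(145821119.571) = 81.64

81.64 dB


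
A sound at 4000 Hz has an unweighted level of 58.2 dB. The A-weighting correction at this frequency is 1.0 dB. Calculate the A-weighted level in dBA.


Given values:
  SPL = 58.2 dB
  A-weighting at 4000 Hz = 1.0 dB
Formula: L_A = SPL + A_weight
L_A = 58.2 + (1.0)
L_A = 59.2

59.2 dBA


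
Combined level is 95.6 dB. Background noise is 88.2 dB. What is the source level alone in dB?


Given values:
  L_total = 95.6 dB, L_bg = 88.2 dB
Formula: L_source = 10 * log10(10^(L_total/10) - 10^(L_bg/10))
Convert to linear:
  10^(95.6/10) = 3630780547.701
  10^(88.2/10) = 660693448.0076
Difference: 3630780547.701 - 660693448.0076 = 2970087099.6934
L_source = 10 * log10(2970087099.6934) = 94.73

94.73 dB


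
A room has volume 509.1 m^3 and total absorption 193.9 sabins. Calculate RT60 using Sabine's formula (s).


Given values:
  V = 509.1 m^3
  A = 193.9 sabins
Formula: RT60 = 0.161 * V / A
Numerator: 0.161 * 509.1 = 81.9651
RT60 = 81.9651 / 193.9 = 0.423

0.423 s


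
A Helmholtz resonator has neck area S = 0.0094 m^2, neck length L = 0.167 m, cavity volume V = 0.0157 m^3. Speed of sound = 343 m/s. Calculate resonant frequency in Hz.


Given values:
  S = 0.0094 m^2, L = 0.167 m, V = 0.0157 m^3, c = 343 m/s
Formula: f = (c / (2*pi)) * sqrt(S / (V * L))
Compute V * L = 0.0157 * 0.167 = 0.0026219
Compute S / (V * L) = 0.0094 / 0.0026219 = 3.5852
Compute sqrt(3.5852) = 1.893462
Compute c / (2*pi) = 343 / 6.283185 = 54.590148
f = 54.590148 * 1.893462 = 103.36

103.36 Hz


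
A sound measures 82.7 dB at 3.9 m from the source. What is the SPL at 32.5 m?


Given values:
  SPL1 = 82.7 dB, r1 = 3.9 m, r2 = 32.5 m
Formula: SPL2 = SPL1 - 20 * log10(r2 / r1)
Compute ratio: r2 / r1 = 32.5 / 3.9 = 8.3333
Compute log10: log10(8.3333) = 0.920817
Compute drop: 20 * 0.920817 = 18.4163
SPL2 = 82.7 - 18.4163 = 64.28

64.28 dB


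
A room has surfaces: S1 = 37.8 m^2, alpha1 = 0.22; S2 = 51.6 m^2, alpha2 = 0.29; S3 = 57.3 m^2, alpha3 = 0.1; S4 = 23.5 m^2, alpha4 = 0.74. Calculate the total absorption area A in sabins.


Given surfaces:
  Surface 1: 37.8 * 0.22 = 8.316
  Surface 2: 51.6 * 0.29 = 14.964
  Surface 3: 57.3 * 0.1 = 5.73
  Surface 4: 23.5 * 0.74 = 17.39
Formula: A = sum(Si * alpha_i)
A = 8.316 + 14.964 + 5.73 + 17.39
A = 46.4

46.4 sabins


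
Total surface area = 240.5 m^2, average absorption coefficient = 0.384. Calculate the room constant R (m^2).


Given values:
  S = 240.5 m^2, alpha = 0.384
Formula: R = S * alpha / (1 - alpha)
Numerator: 240.5 * 0.384 = 92.352
Denominator: 1 - 0.384 = 0.616
R = 92.352 / 0.616 = 149.92

149.92 m^2


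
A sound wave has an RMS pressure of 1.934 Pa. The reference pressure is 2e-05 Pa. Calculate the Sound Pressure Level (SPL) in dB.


Given values:
  p = 1.934 Pa
  p_ref = 2e-05 Pa
Formula: SPL = 20 * log10(p / p_ref)
Compute ratio: p / p_ref = 1.934 / 2e-05 = 96700
Compute log10: log10(96700) = 4.985426
Multiply: SPL = 20 * 4.985426 = 99.71

99.71 dB


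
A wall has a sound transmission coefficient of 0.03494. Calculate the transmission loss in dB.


Given values:
  tau = 0.03494
Formula: TL = 10 * log10(1 / tau)
Compute 1 / tau = 1 / 0.03494 = 28.6205
Compute log10(28.6205) = 1.456677
TL = 10 * 1.456677 = 14.57

14.57 dB


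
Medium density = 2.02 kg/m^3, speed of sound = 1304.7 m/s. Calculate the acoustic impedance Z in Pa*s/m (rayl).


Given values:
  rho = 2.02 kg/m^3
  c = 1304.7 m/s
Formula: Z = rho * c
Z = 2.02 * 1304.7
Z = 2635.49

2635.49 rayl
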